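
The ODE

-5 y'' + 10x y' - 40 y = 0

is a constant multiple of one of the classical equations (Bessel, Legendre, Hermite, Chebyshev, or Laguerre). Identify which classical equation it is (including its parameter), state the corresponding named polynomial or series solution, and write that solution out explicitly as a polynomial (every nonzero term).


All three coefficients share the factor -5; dividing through by -5 gives  y'' - 2x y' + 8 y = 0.
This matches the Hermite equation y'' - 2x y' + 2n y = 0 with 2n = 8, so n = 4; the polynomial solution is H_4(x).
With y = sum_k a_k x^k, matching x^k gives (k+2)(k+1) a_{k+2} = 2(k - n) a_k = 2(k - 4) a_k. The right side vanishes at k = 4, so the series with the parity of 4 terminates at degree 4.
Standard normalization: leading coefficient of H_n is 2^n, so a_4 = 2^4 = 16. Work downward with a_k = (k+1)(k+2) a_{k+2} / (2(k - n)):
  a_2 = (3)(4)(16) / (2(2 - 4)) = 192/(-4) = -48
  a_0 = (1)(2)(-48) / (2(0 - 4)) = -96/(-8) = 12
Hence H_4(x) = 16 x^4 - 48 x^2 + 12.

H_4(x); series = 16 x^4 - 48 x^2 + 12


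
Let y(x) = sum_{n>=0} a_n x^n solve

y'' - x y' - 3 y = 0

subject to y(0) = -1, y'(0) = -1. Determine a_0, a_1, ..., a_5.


Ansatz: y(x) = sum_{n>=0} a_n x^n, so y'(x) = sum_{n>=1} n a_n x^(n-1) and y''(x) = sum_{n>=2} n(n-1) a_n x^(n-2).
Substitute into P(x) y'' + Q(x) y' + R(x) y = 0 with P(x) = 1, Q(x) = -x, R(x) = -3, and match powers of x.
Initial conditions: a_0 = -1, a_1 = -1.
Setting the coefficient of each power of x to zero and solving order by order (substituting the coefficients already found):
  x^0: 2 a_2 - 3 a_0 = 0  ->  2 a_2 = 3 a_0 = -3  ->  a_2 = -3/2
  x^1: 6 a_3 - 4 a_1 = 0  ->  6 a_3 = 4 a_1 = -4  ->  a_3 = -2/3
  x^2: 12 a_4 - 5 a_2 = 0  ->  12 a_4 = 5 a_2 = -15/2  ->  a_4 = -5/8
  x^3: 20 a_5 - 6 a_3 = 0  ->  20 a_5 = 6 a_3 = -4  ->  a_5 = -1/5
Truncated series: y(x) = -1 - x - (3/2) x^2 - (2/3) x^3 - (5/8) x^4 - (1/5) x^5 + O(x^6).

a_0 = -1; a_1 = -1; a_2 = -3/2; a_3 = -2/3; a_4 = -5/8; a_5 = -1/5


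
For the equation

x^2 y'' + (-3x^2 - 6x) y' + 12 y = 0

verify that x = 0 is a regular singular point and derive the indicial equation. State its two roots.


Divide by x^2 to reach normal form y'' + P_1(x) y' + P_2(x) y = 0 with P_1(x) = -3 - 6/x and P_2(x) = 12/x^2.
x = 0 is a singular point because the y'-coefficient -3 - 6/x has a pole at x = 0 and the y-coefficient 12/x^2 has a pole at x = 0.
It is a regular singular point because x P_1(x) = p(x) = -3x - 6 and x^2 P_2(x) = q(x) = 12 are polynomials, hence analytic at x = 0.
p(0) = -6,  q(0) = 12.
Indicial equation: r(r-1) + p(0) r + q(0) = 0, i.e. r^2 + (p(0) - 1) r + q(0) = 0, i.e. r^2 - 7 r + 12 = 0.
Discriminant: (-7)^2 - 4(12) = 1, so r = (7 ± 1)/2.
Solving: r_1 = 4, r_2 = 3.

indicial: r^2 - 7 r + 12 = 0; roots r_1 = 4, r_2 = 3


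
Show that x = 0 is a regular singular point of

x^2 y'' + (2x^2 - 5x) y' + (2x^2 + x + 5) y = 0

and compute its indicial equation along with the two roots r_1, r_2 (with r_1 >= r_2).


Divide by x^2 to reach normal form y'' + P_1(x) y' + P_2(x) y = 0 with P_1(x) = 2 - 5/x and P_2(x) = 2 + 1/x + 5/x^2.
x = 0 is a singular point because the y'-coefficient 2 - 5/x has a pole at x = 0 and the y-coefficient 2 + 1/x + 5/x^2 has a pole at x = 0.
It is a regular singular point because x P_1(x) = p(x) = 2x - 5 and x^2 P_2(x) = q(x) = 2x^2 + x + 5 are polynomials, hence analytic at x = 0.
p(0) = -5,  q(0) = 5.
Indicial equation: r(r-1) + p(0) r + q(0) = 0, i.e. r^2 + (p(0) - 1) r + q(0) = 0, i.e. r^2 - 6 r + 5 = 0.
Discriminant: (-6)^2 - 4(5) = 16, so r = (6 ± 4)/2.
Solving: r_1 = 5, r_2 = 1.

indicial: r^2 - 6 r + 5 = 0; roots r_1 = 5, r_2 = 1


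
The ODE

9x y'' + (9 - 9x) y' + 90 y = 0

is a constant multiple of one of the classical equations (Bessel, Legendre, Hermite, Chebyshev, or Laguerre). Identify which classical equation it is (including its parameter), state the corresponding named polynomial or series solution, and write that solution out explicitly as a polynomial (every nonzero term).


All three coefficients share the factor 9; dividing through by 9 gives  x y'' + (1 - x) y' + 10 y = 0.
This matches the Laguerre equation x y'' + (1 - x) y' + n y = 0 with n = 10; the polynomial solution is L_10(x).
With y = sum_k a_k x^k, matching x^k gives (k+1)k a_{k+1} + (k+1) a_{k+1} - k a_k + n a_k = 0, i.e. (k+1)^2 a_{k+1} = (k - n) a_k = (k - 10) a_k. The right side vanishes at k = 10, so the series terminates at degree 10.
Standard normalization L_n(0) = 1 gives a_0 = 1. Work upward with a_{k+1} = (k - 10) a_k / (k+1)^2:
  a_1 = (0 - 10)(1) / 1^2 = -10/1 = -10
  a_2 = (1 - 10)(-10) / 2^2 = 90/4 = 45/2
  a_3 = (2 - 10)(45/2) / 3^2 = -180/9 = -20
  a_4 = (3 - 10)(-20) / 4^2 = 140/16 = 35/4
  a_5 = (4 - 10)(35/4) / 5^2 = (-105/2)/25 = -21/10
  a_6 = (5 - 10)(-21/10) / 6^2 = (21/2)/36 = 7/24
  a_7 = (6 - 10)(7/24) / 7^2 = (-7/6)/49 = -1/42
  a_8 = (7 - 10)(-1/42) / 8^2 = (1/14)/64 = 1/896
  a_9 = (8 - 10)(1/896) / 9^2 = (-1/448)/81 = -1/36288
  a_10 = (9 - 10)(-1/36288) / 10^2 = (1/36288)/100 = 1/3628800
Hence L_10(x) = x^10/3628800 - x^9/36288 + x^8/896 - x^7/42 + 7 x^6/24 - 21 x^5/10 + 35 x^4/4 - 20 x^3 + 45 x^2/2 - 10 x + 1.

L_10(x); series = x^10/3628800 - x^9/36288 + x^8/896 - x^7/42 + 7 x^6/24 - 21 x^5/10 + 35 x^4/4 - 20 x^3 + 45 x^2/2 - 10 x + 1


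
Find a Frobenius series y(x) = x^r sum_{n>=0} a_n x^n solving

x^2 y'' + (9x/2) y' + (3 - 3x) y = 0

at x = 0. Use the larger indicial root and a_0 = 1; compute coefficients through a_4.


Write in Frobenius form y'' + (p(x)/x) y' + (q(x)/x^2) y = 0:
  p(x) = 9/2,  q(x) = 3 - 3x.
Indicial equation: r(r-1) + (9/2) r + (3) = 0 -> roots r_1 = -3/2, r_2 = -2.
Take r = r_1 = -3/2. Let y(x) = x^r sum_{n>=0} a_n x^n with a_0 = 1.
Substitute y = x^r sum a_n x^n and match x^{r+n}. The recurrence is
  D(n) a_n - 3 a_{n-1} = 0,  where D(n) = (r+n)(r+n-1) + (9/2)(r+n) + (3).
  a_n = 3 / D(n) * a_{n-1}.
Since the indicial polynomial factors as (r - r_1)(r - r_2), D(n) = (r_1 + n - r_1)(r_1 + n - r_2) = n(n + 1/2).
Evaluating step by step (a_0 = 1):
  n = 1: D(1) = 1(1 + 1/2) = 3/2; numerator = 3(1) = 3; a_1 = (3)/(3/2) = 2
  n = 2: D(2) = 2(2 + 1/2) = 5; numerator = 3(2) = 6; a_2 = (6)/(5) = 6/5
  n = 3: D(3) = 3(3 + 1/2) = 21/2; numerator = 3(6/5) = 18/5; a_3 = (18/5)/(21/2) = 12/35
  n = 4: D(4) = 4(4 + 1/2) = 18; numerator = 3(12/35) = 36/35; a_4 = (36/35)/(18) = 2/35

r = -3/2; a_0 = 1; a_1 = 2; a_2 = 6/5; a_3 = 12/35; a_4 = 2/35


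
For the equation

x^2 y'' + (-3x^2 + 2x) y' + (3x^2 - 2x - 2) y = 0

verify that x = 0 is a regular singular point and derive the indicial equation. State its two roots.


Divide by x^2 to reach normal form y'' + P_1(x) y' + P_2(x) y = 0 with P_1(x) = -3 + 2/x and P_2(x) = 3 - 2/x - 2/x^2.
x = 0 is a singular point because the y'-coefficient -3 + 2/x has a pole at x = 0 and the y-coefficient 3 - 2/x - 2/x^2 has a pole at x = 0.
It is a regular singular point because x P_1(x) = p(x) = 2 - 3x and x^2 P_2(x) = q(x) = 3x^2 - 2x - 2 are polynomials, hence analytic at x = 0.
p(0) = 2,  q(0) = -2.
Indicial equation: r(r-1) + p(0) r + q(0) = 0, i.e. r^2 + (p(0) - 1) r + q(0) = 0, i.e. r^2 + 1 r - 2 = 0.
Discriminant: (1)^2 - 4(-2) = 9, so r = (-1 ± 3)/2.
Solving: r_1 = 1, r_2 = -2.

indicial: r^2 + 1 r - 2 = 0; roots r_1 = 1, r_2 = -2


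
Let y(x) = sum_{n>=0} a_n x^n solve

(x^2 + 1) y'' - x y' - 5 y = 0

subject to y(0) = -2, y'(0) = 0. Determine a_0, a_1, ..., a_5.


Ansatz: y(x) = sum_{n>=0} a_n x^n, so y'(x) = sum_{n>=1} n a_n x^(n-1) and y''(x) = sum_{n>=2} n(n-1) a_n x^(n-2).
Substitute into P(x) y'' + Q(x) y' + R(x) y = 0 with P(x) = x^2 + 1, Q(x) = -x, R(x) = -5, and match powers of x.
Initial conditions: a_0 = -2, a_1 = 0.
Setting the coefficient of each power of x to zero and solving order by order (substituting the coefficients already found):
  x^0: 2 a_2 - 5 a_0 = 0  ->  2 a_2 = 5 a_0 = -10  ->  a_2 = -5
  x^1: 6 a_3 - 6 a_1 = 0  ->  6 a_3 = 6 a_1 = 0  ->  a_3 = 0
  x^2: 12 a_4 - 5 a_2 = 0  ->  12 a_4 = 5 a_2 = -25  ->  a_4 = -25/12
  x^3: 20 a_5 - 2 a_3 = 0  ->  20 a_5 = 2 a_3 = 0  ->  a_5 = 0
Truncated series: y(x) = -2 - 5 x^2 - (25/12) x^4 + O(x^6).

a_0 = -2; a_1 = 0; a_2 = -5; a_3 = 0; a_4 = -25/12; a_5 = 0


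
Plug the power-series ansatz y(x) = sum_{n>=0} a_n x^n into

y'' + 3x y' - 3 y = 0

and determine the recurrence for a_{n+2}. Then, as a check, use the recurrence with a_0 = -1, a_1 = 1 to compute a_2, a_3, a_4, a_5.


Substitute y = sum_n a_n x^n.
y''(x) has coefficient (n+2)(n+1) a_{n+2} at x^n;
3 x y'(x) has coefficient 3 n a_n at x^n (shift);
-3 y(x) has coefficient -3 a_n at x^n.
Matching x^n: (n+2)(n+1) a_{n+2} + (3n - 3) a_n = 0.
Thus a_{n+2} = (-3n + 3) / ((n+1)(n+2)) * a_n.

Check with a_0 = -1, a_1 = 1 (apply the recurrence for n = 0, 1, 2, 3): a_0 = -1, a_1 = 1, a_2 = -3/2, a_3 = 0, a_4 = 3/8, a_5 = 0.

a_(n+2) = (-3n + 3) / ((n+1)(n+2)) * a_n; check: a_0 = -1, a_1 = 1, a_2 = -3/2, a_3 = 0, a_4 = 3/8, a_5 = 0


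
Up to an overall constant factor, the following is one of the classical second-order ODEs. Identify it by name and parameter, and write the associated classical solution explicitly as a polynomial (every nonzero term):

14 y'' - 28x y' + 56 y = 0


All three coefficients share the factor 14; dividing through by 14 gives  y'' - 2x y' + 4 y = 0.
This matches the Hermite equation y'' - 2x y' + 2n y = 0 with 2n = 4, so n = 2; the polynomial solution is H_2(x).
With y = sum_k a_k x^k, matching x^k gives (k+2)(k+1) a_{k+2} = 2(k - n) a_k = 2(k - 2) a_k. The right side vanishes at k = 2, so the series with the parity of 2 terminates at degree 2.
Standard normalization: leading coefficient of H_n is 2^n, so a_2 = 2^2 = 4. Work downward with a_k = (k+1)(k+2) a_{k+2} / (2(k - n)):
  a_0 = (1)(2)(4) / (2(0 - 2)) = 8/(-4) = -2
Hence H_2(x) = 4 x^2 - 2.

H_2(x); series = 4 x^2 - 2


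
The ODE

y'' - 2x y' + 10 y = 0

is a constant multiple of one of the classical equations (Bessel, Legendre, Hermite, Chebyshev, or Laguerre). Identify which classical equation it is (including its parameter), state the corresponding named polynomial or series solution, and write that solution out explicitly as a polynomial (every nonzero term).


The equation is already in a standard form:  y'' - 2x y' + 10 y = 0.
This matches the Hermite equation y'' - 2x y' + 2n y = 0 with 2n = 10, so n = 5; the polynomial solution is H_5(x).
With y = sum_k a_k x^k, matching x^k gives (k+2)(k+1) a_{k+2} = 2(k - n) a_k = 2(k - 5) a_k. The right side vanishes at k = 5, so the series with the parity of 5 terminates at degree 5.
Standard normalization: leading coefficient of H_n is 2^n, so a_5 = 2^5 = 32. Work downward with a_k = (k+1)(k+2) a_{k+2} / (2(k - n)):
  a_3 = (4)(5)(32) / (2(3 - 5)) = 640/(-4) = -160
  a_1 = (2)(3)(-160) / (2(1 - 5)) = -960/(-8) = 120
Hence H_5(x) = 32 x^5 - 160 x^3 + 120 x.

H_5(x); series = 32 x^5 - 160 x^3 + 120 x


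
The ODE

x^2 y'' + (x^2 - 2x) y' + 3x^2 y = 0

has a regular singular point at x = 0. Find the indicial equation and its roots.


Divide by x^2 to reach normal form y'' + P_1(x) y' + P_2(x) y = 0 with P_1(x) = 1 - 2/x and P_2(x) = 3.
x = 0 is a singular point because the y'-coefficient 1 - 2/x has a pole at x = 0.
It is a regular singular point because x P_1(x) = p(x) = x - 2 and x^2 P_2(x) = q(x) = 3x^2 are polynomials, hence analytic at x = 0.
p(0) = -2,  q(0) = 0.
Indicial equation: r(r-1) + p(0) r + q(0) = 0, i.e. r^2 + (p(0) - 1) r + q(0) = 0, i.e. r^2 - 3 r = 0.
Discriminant: (-3)^2 - 4(0) = 9, so r = (3 ± 3)/2.
Solving: r_1 = 3, r_2 = 0.

indicial: r^2 - 3 r = 0; roots r_1 = 3, r_2 = 0


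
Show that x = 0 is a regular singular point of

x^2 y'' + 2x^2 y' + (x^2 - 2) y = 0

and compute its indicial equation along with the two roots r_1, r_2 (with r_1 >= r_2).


Divide by x^2 to reach normal form y'' + P_1(x) y' + P_2(x) y = 0 with P_1(x) = 2 and P_2(x) = 1 - 2/x^2.
x = 0 is a singular point because the y-coefficient 1 - 2/x^2 has a pole at x = 0.
It is a regular singular point because x P_1(x) = p(x) = 2x and x^2 P_2(x) = q(x) = x^2 - 2 are polynomials, hence analytic at x = 0.
p(0) = 0,  q(0) = -2.
Indicial equation: r(r-1) + p(0) r + q(0) = 0, i.e. r^2 + (p(0) - 1) r + q(0) = 0, i.e. r^2 - 1 r - 2 = 0.
Discriminant: (-1)^2 - 4(-2) = 9, so r = (1 ± 3)/2.
Solving: r_1 = 2, r_2 = -1.

indicial: r^2 - 1 r - 2 = 0; roots r_1 = 2, r_2 = -1


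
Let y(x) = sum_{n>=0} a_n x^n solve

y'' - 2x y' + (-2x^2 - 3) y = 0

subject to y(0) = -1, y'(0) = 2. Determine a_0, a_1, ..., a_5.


Ansatz: y(x) = sum_{n>=0} a_n x^n, so y'(x) = sum_{n>=1} n a_n x^(n-1) and y''(x) = sum_{n>=2} n(n-1) a_n x^(n-2).
Substitute into P(x) y'' + Q(x) y' + R(x) y = 0 with P(x) = 1, Q(x) = -2x, R(x) = -2x^2 - 3, and match powers of x.
Initial conditions: a_0 = -1, a_1 = 2.
Setting the coefficient of each power of x to zero and solving order by order (substituting the coefficients already found):
  x^0: 2 a_2 - 3 a_0 = 0  ->  2 a_2 = 3 a_0 = -3  ->  a_2 = -3/2
  x^1: 6 a_3 - 5 a_1 = 0  ->  6 a_3 = 5 a_1 = 10  ->  a_3 = 5/3
  x^2: 12 a_4 - 7 a_2 - 2 a_0 = 0  ->  12 a_4 = 7 a_2 + 2 a_0 = -25/2  ->  a_4 = -25/24
  x^3: 20 a_5 - 9 a_3 - 2 a_1 = 0  ->  20 a_5 = 9 a_3 + 2 a_1 = 19  ->  a_5 = 19/20
Truncated series: y(x) = -1 + 2 x - (3/2) x^2 + (5/3) x^3 - (25/24) x^4 + (19/20) x^5 + O(x^6).

a_0 = -1; a_1 = 2; a_2 = -3/2; a_3 = 5/3; a_4 = -25/24; a_5 = 19/20


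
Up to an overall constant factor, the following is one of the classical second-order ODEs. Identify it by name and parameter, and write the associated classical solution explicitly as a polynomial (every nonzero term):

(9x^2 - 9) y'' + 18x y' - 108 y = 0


All three coefficients share the factor -9; dividing through by -9 gives  (1 - x^2) y'' - 2x y' + 12 y = 0.
This matches the Legendre equation (1 - x^2) y'' - 2x y' + n(n+1) y = 0 (note the -2x y' term) with n(n+1) = 12, so n = 3; the polynomial solution is P_3(x).
With y = sum_k a_k x^k, matching x^k gives (k+2)(k+1) a_{k+2} = [k(k+1) - n(n+1)] a_k = (k - 3)(k + 4) a_k. The right side vanishes at k = 3, so the series with the parity of 3 terminates at degree 3.
Standard normalization (P_n(1) = 1): leading coefficient (2n)!/(2^n (n!)^2) = 720/(8*36) = 5/2, so a_3 = 5/2. Work downward with a_k = (k+1)(k+2) a_{k+2} / ((k - 3)(k + 4)):
  a_1 = (2)(3)(5/2) / ((1 - 3)(1 + 4)) = 15/(-10) = -3/2
Hence P_3(x) = 5 x^3/2 - 3 x/2.

P_3(x); series = 5 x^3/2 - 3 x/2


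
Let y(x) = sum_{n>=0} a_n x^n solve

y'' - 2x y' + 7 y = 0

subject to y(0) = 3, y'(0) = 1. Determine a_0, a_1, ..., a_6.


Ansatz: y(x) = sum_{n>=0} a_n x^n, so y'(x) = sum_{n>=1} n a_n x^(n-1) and y''(x) = sum_{n>=2} n(n-1) a_n x^(n-2).
Substitute into P(x) y'' + Q(x) y' + R(x) y = 0 with P(x) = 1, Q(x) = -2x, R(x) = 7, and match powers of x.
Initial conditions: a_0 = 3, a_1 = 1.
Setting the coefficient of each power of x to zero and solving order by order (substituting the coefficients already found):
  x^0: 2 a_2 + 7 a_0 = 0  ->  2 a_2 = -7 a_0 = -21  ->  a_2 = -21/2
  x^1: 6 a_3 + 5 a_1 = 0  ->  6 a_3 = -5 a_1 = -5  ->  a_3 = -5/6
  x^2: 12 a_4 + 3 a_2 = 0  ->  12 a_4 = -3 a_2 = 63/2  ->  a_4 = 21/8
  x^3: 20 a_5 + a_3 = 0  ->  20 a_5 = -a_3 = 5/6  ->  a_5 = 1/24
  x^4: 30 a_6 - a_4 = 0  ->  30 a_6 = a_4 = 21/8  ->  a_6 = 7/80
Truncated series: y(x) = 3 + x - (21/2) x^2 - (5/6) x^3 + (21/8) x^4 + (1/24) x^5 + (7/80) x^6 + O(x^7).

a_0 = 3; a_1 = 1; a_2 = -21/2; a_3 = -5/6; a_4 = 21/8; a_5 = 1/24; a_6 = 7/80


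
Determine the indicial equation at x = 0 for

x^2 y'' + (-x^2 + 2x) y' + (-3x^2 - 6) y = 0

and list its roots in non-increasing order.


Divide by x^2 to reach normal form y'' + P_1(x) y' + P_2(x) y = 0 with P_1(x) = -1 + 2/x and P_2(x) = -3 - 6/x^2.
x = 0 is a singular point because the y'-coefficient -1 + 2/x has a pole at x = 0 and the y-coefficient -3 - 6/x^2 has a pole at x = 0.
It is a regular singular point because x P_1(x) = p(x) = 2 - x and x^2 P_2(x) = q(x) = -3x^2 - 6 are polynomials, hence analytic at x = 0.
p(0) = 2,  q(0) = -6.
Indicial equation: r(r-1) + p(0) r + q(0) = 0, i.e. r^2 + (p(0) - 1) r + q(0) = 0, i.e. r^2 + 1 r - 6 = 0.
Discriminant: (1)^2 - 4(-6) = 25, so r = (-1 ± 5)/2.
Solving: r_1 = 2, r_2 = -3.

indicial: r^2 + 1 r - 6 = 0; roots r_1 = 2, r_2 = -3


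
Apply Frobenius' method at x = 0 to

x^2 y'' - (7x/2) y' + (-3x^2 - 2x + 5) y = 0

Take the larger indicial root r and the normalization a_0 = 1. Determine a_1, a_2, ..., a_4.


Write in Frobenius form y'' + (p(x)/x) y' + (q(x)/x^2) y = 0:
  p(x) = -7/2,  q(x) = -3x^2 - 2x + 5.
Indicial equation: r(r-1) + (-7/2) r + (5) = 0 -> roots r_1 = 5/2, r_2 = 2.
Take r = r_1 = 5/2. Let y(x) = x^r sum_{n>=0} a_n x^n with a_0 = 1.
Substitute y = x^r sum a_n x^n and match x^{r+n}. The recurrence is
  D(n) a_n - 2 a_{n-1} - 3 a_{n-2} = 0,  where D(n) = (r+n)(r+n-1) + (-7/2)(r+n) + (5).
  a_n = [2 a_{n-1} + 3 a_{n-2}] / D(n).
Since the indicial polynomial factors as (r - r_1)(r - r_2), D(n) = (r_1 + n - r_1)(r_1 + n - r_2) = n(n + 1/2).
Evaluating step by step (a_0 = 1):
  n = 1: D(1) = 1(1 + 1/2) = 3/2; numerator = 2(1) = 2; a_1 = (2)/(3/2) = 4/3
  n = 2: D(2) = 2(2 + 1/2) = 5; numerator = 2(4/3) + 3(1) = 17/3; a_2 = (17/3)/(5) = 17/15
  n = 3: D(3) = 3(3 + 1/2) = 21/2; numerator = 2(17/15) + 3(4/3) = 94/15; a_3 = (94/15)/(21/2) = 188/315
  n = 4: D(4) = 4(4 + 1/2) = 18; numerator = 2(188/315) + 3(17/15) = 1447/315; a_4 = (1447/315)/(18) = 1447/5670

r = 5/2; a_0 = 1; a_1 = 4/3; a_2 = 17/15; a_3 = 188/315; a_4 = 1447/5670


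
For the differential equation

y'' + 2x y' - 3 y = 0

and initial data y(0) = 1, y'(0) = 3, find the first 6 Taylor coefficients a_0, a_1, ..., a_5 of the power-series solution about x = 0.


Ansatz: y(x) = sum_{n>=0} a_n x^n, so y'(x) = sum_{n>=1} n a_n x^(n-1) and y''(x) = sum_{n>=2} n(n-1) a_n x^(n-2).
Substitute into P(x) y'' + Q(x) y' + R(x) y = 0 with P(x) = 1, Q(x) = 2x, R(x) = -3, and match powers of x.
Initial conditions: a_0 = 1, a_1 = 3.
Setting the coefficient of each power of x to zero and solving order by order (substituting the coefficients already found):
  x^0: 2 a_2 - 3 a_0 = 0  ->  2 a_2 = 3 a_0 = 3  ->  a_2 = 3/2
  x^1: 6 a_3 - a_1 = 0  ->  6 a_3 = a_1 = 3  ->  a_3 = 1/2
  x^2: 12 a_4 + a_2 = 0  ->  12 a_4 = -a_2 = -3/2  ->  a_4 = -1/8
  x^3: 20 a_5 + 3 a_3 = 0  ->  20 a_5 = -3 a_3 = -3/2  ->  a_5 = -3/40
Truncated series: y(x) = 1 + 3 x + (3/2) x^2 + (1/2) x^3 - (1/8) x^4 - (3/40) x^5 + O(x^6).

a_0 = 1; a_1 = 3; a_2 = 3/2; a_3 = 1/2; a_4 = -1/8; a_5 = -3/40


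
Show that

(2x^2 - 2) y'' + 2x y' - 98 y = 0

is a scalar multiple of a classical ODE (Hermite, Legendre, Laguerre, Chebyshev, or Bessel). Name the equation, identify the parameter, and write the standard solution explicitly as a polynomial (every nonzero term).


All three coefficients share the factor -2; dividing through by -2 gives  (1 - x^2) y'' - x y' + 49 y = 0.
This matches the Chebyshev equation (1 - x^2) y'' - x y' + n^2 y = 0 (note the -x y' term, not -2x y') with n^2 = 49, so n = 7; the polynomial solution is T_7(x).
With y = sum_k a_k x^k, matching x^k gives (k+2)(k+1) a_{k+2} = (k^2 - n^2) a_k = (k - 7)(k + 7) a_k. The right side vanishes at k = 7, so the series with the parity of 7 terminates at degree 7.
Standard normalization: leading coefficient of T_n is 2^(n-1), so a_7 = 2^6 = 64. Work downward with a_k = (k+1)(k+2) a_{k+2} / ((k - 7)(k + 7)):
  a_5 = (6)(7)(64) / ((5 - 7)(5 + 7)) = 2688/(-24) = -112
  a_3 = (4)(5)(-112) / ((3 - 7)(3 + 7)) = -2240/(-40) = 56
  a_1 = (2)(3)(56) / ((1 - 7)(1 + 7)) = 336/(-48) = -7
Hence T_7(x) = 64 x^7 - 112 x^5 + 56 x^3 - 7 x.

T_7(x); series = 64 x^7 - 112 x^5 + 56 x^3 - 7 x


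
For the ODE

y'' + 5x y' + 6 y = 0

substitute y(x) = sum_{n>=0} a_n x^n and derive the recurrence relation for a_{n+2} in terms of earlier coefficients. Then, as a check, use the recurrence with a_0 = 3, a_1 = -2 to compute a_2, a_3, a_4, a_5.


Substitute y = sum_n a_n x^n.
y''(x) has coefficient (n+2)(n+1) a_{n+2} at x^n;
5 x y'(x) has coefficient 5 n a_n at x^n (shift);
6 y(x) has coefficient 6 a_n at x^n.
Matching x^n: (n+2)(n+1) a_{n+2} + (5n + 6) a_n = 0.
Thus a_{n+2} = (-5n - 6) / ((n+1)(n+2)) * a_n.

Check with a_0 = 3, a_1 = -2 (apply the recurrence for n = 0, 1, 2, 3): a_0 = 3, a_1 = -2, a_2 = -9, a_3 = 11/3, a_4 = 12, a_5 = -77/20.

a_(n+2) = (-5n - 6) / ((n+1)(n+2)) * a_n; check: a_0 = 3, a_1 = -2, a_2 = -9, a_3 = 11/3, a_4 = 12, a_5 = -77/20


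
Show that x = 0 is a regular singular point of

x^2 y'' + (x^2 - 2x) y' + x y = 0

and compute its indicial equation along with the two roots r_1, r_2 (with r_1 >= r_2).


Divide by x^2 to reach normal form y'' + P_1(x) y' + P_2(x) y = 0 with P_1(x) = 1 - 2/x and P_2(x) = 1/x.
x = 0 is a singular point because the y'-coefficient 1 - 2/x has a pole at x = 0 and the y-coefficient 1/x has a pole at x = 0.
It is a regular singular point because x P_1(x) = p(x) = x - 2 and x^2 P_2(x) = q(x) = x are polynomials, hence analytic at x = 0.
p(0) = -2,  q(0) = 0.
Indicial equation: r(r-1) + p(0) r + q(0) = 0, i.e. r^2 + (p(0) - 1) r + q(0) = 0, i.e. r^2 - 3 r = 0.
Discriminant: (-3)^2 - 4(0) = 9, so r = (3 ± 3)/2.
Solving: r_1 = 3, r_2 = 0.

indicial: r^2 - 3 r = 0; roots r_1 = 3, r_2 = 0


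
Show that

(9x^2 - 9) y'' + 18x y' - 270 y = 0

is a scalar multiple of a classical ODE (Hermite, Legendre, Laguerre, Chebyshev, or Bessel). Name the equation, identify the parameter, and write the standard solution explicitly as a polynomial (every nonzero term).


All three coefficients share the factor -9; dividing through by -9 gives  (1 - x^2) y'' - 2x y' + 30 y = 0.
This matches the Legendre equation (1 - x^2) y'' - 2x y' + n(n+1) y = 0 (note the -2x y' term) with n(n+1) = 30, so n = 5; the polynomial solution is P_5(x).
With y = sum_k a_k x^k, matching x^k gives (k+2)(k+1) a_{k+2} = [k(k+1) - n(n+1)] a_k = (k - 5)(k + 6) a_k. The right side vanishes at k = 5, so the series with the parity of 5 terminates at degree 5.
Standard normalization (P_n(1) = 1): leading coefficient (2n)!/(2^n (n!)^2) = 3628800/(32*14400) = 63/8, so a_5 = 63/8. Work downward with a_k = (k+1)(k+2) a_{k+2} / ((k - 5)(k + 6)):
  a_3 = (4)(5)(63/8) / ((3 - 5)(3 + 6)) = (315/2)/(-18) = -35/4
  a_1 = (2)(3)(-35/4) / ((1 - 5)(1 + 6)) = (-105/2)/(-28) = 15/8
Hence P_5(x) = 63 x^5/8 - 35 x^3/4 + 15 x/8.

P_5(x); series = 63 x^5/8 - 35 x^3/4 + 15 x/8


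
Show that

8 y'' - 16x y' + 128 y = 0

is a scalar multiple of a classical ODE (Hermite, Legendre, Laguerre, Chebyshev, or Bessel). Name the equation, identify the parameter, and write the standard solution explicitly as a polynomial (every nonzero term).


All three coefficients share the factor 8; dividing through by 8 gives  y'' - 2x y' + 16 y = 0.
This matches the Hermite equation y'' - 2x y' + 2n y = 0 with 2n = 16, so n = 8; the polynomial solution is H_8(x).
With y = sum_k a_k x^k, matching x^k gives (k+2)(k+1) a_{k+2} = 2(k - n) a_k = 2(k - 8) a_k. The right side vanishes at k = 8, so the series with the parity of 8 terminates at degree 8.
Standard normalization: leading coefficient of H_n is 2^n, so a_8 = 2^8 = 256. Work downward with a_k = (k+1)(k+2) a_{k+2} / (2(k - n)):
  a_6 = (7)(8)(256) / (2(6 - 8)) = 14336/(-4) = -3584
  a_4 = (5)(6)(-3584) / (2(4 - 8)) = -107520/(-8) = 13440
  a_2 = (3)(4)(13440) / (2(2 - 8)) = 161280/(-12) = -13440
  a_0 = (1)(2)(-13440) / (2(0 - 8)) = -26880/(-16) = 1680
Hence H_8(x) = 256 x^8 - 3584 x^6 + 13440 x^4 - 13440 x^2 + 1680.

H_8(x); series = 256 x^8 - 3584 x^6 + 13440 x^4 - 13440 x^2 + 1680


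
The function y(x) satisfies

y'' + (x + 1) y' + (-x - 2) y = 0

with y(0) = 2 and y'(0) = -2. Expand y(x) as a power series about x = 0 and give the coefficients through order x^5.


Ansatz: y(x) = sum_{n>=0} a_n x^n, so y'(x) = sum_{n>=1} n a_n x^(n-1) and y''(x) = sum_{n>=2} n(n-1) a_n x^(n-2).
Substitute into P(x) y'' + Q(x) y' + R(x) y = 0 with P(x) = 1, Q(x) = x + 1, R(x) = -x - 2, and match powers of x.
Initial conditions: a_0 = 2, a_1 = -2.
Setting the coefficient of each power of x to zero and solving order by order (substituting the coefficients already found):
  x^0: 2 a_2 + a_1 - 2 a_0 = 0  ->  2 a_2 = -a_1 + 2 a_0 = 6  ->  a_2 = 3
  x^1: 6 a_3 + 2 a_2 - a_1 - a_0 = 0  ->  6 a_3 = -2 a_2 + a_1 + a_0 = -6  ->  a_3 = -1
  x^2: 12 a_4 + 3 a_3 - a_1 = 0  ->  12 a_4 = -3 a_3 + a_1 = 1  ->  a_4 = 1/12
  x^3: 20 a_5 + 4 a_4 + a_3 - a_2 = 0  ->  20 a_5 = -4 a_4 - a_3 + a_2 = 11/3  ->  a_5 = 11/60
Truncated series: y(x) = 2 - 2 x + 3 x^2 - x^3 + (1/12) x^4 + (11/60) x^5 + O(x^6).

a_0 = 2; a_1 = -2; a_2 = 3; a_3 = -1; a_4 = 1/12; a_5 = 11/60


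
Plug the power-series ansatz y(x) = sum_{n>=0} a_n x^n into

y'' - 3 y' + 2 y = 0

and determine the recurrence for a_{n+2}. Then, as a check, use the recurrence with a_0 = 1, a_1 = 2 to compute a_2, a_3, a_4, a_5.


Substitute y = sum_n a_n x^n.
y''(x) has coefficient (n+2)(n+1) a_{n+2} at x^n;
-3 y'(x) has coefficient -3 (n+1) a_{n+1} at x^n;
2 y(x) has coefficient 2 a_n at x^n.
Matching x^n: (n+2)(n+1) a_{n+2} - 3 (n+1) a_{n+1} + 2 a_n = 0.
Thus a_{n+2} = [3 (n+1) a_{n+1} - 2 a_n] / ((n+1)(n+2)).

Check with a_0 = 1, a_1 = 2 (apply the recurrence for n = 0, 1, 2, 3): a_0 = 1, a_1 = 2, a_2 = 2, a_3 = 4/3, a_4 = 2/3, a_5 = 4/15.

a_(n+2) = [3 (n+1) a_(n+1) - 2 a_n] / ((n+1)(n+2)); check: a_0 = 1, a_1 = 2, a_2 = 2, a_3 = 4/3, a_4 = 2/3, a_5 = 4/15


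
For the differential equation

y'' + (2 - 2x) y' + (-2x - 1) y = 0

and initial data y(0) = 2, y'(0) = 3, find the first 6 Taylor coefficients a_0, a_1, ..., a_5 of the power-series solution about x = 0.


Ansatz: y(x) = sum_{n>=0} a_n x^n, so y'(x) = sum_{n>=1} n a_n x^(n-1) and y''(x) = sum_{n>=2} n(n-1) a_n x^(n-2).
Substitute into P(x) y'' + Q(x) y' + R(x) y = 0 with P(x) = 1, Q(x) = 2 - 2x, R(x) = -2x - 1, and match powers of x.
Initial conditions: a_0 = 2, a_1 = 3.
Setting the coefficient of each power of x to zero and solving order by order (substituting the coefficients already found):
  x^0: 2 a_2 + 2 a_1 - a_0 = 0  ->  2 a_2 = -2 a_1 + a_0 = -4  ->  a_2 = -2
  x^1: 6 a_3 + 4 a_2 - 3 a_1 - 2 a_0 = 0  ->  6 a_3 = -4 a_2 + 3 a_1 + 2 a_0 = 21  ->  a_3 = 7/2
  x^2: 12 a_4 + 6 a_3 - 5 a_2 - 2 a_1 = 0  ->  12 a_4 = -6 a_3 + 5 a_2 + 2 a_1 = -25  ->  a_4 = -25/12
  x^3: 20 a_5 + 8 a_4 - 7 a_3 - 2 a_2 = 0  ->  20 a_5 = -8 a_4 + 7 a_3 + 2 a_2 = 223/6  ->  a_5 = 223/120
Truncated series: y(x) = 2 + 3 x - 2 x^2 + (7/2) x^3 - (25/12) x^4 + (223/120) x^5 + O(x^6).

a_0 = 2; a_1 = 3; a_2 = -2; a_3 = 7/2; a_4 = -25/12; a_5 = 223/120


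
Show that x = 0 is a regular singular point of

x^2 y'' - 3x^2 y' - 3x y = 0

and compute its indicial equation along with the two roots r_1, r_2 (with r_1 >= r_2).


Divide by x^2 to reach normal form y'' + P_1(x) y' + P_2(x) y = 0 with P_1(x) = -3 and P_2(x) = -3/x.
x = 0 is a singular point because the y-coefficient -3/x has a pole at x = 0.
It is a regular singular point because x P_1(x) = p(x) = -3x and x^2 P_2(x) = q(x) = -3x are polynomials, hence analytic at x = 0.
p(0) = 0,  q(0) = 0.
Indicial equation: r(r-1) + p(0) r + q(0) = 0, i.e. r^2 + (p(0) - 1) r + q(0) = 0, i.e. r^2 - 1 r = 0.
Discriminant: (-1)^2 - 4(0) = 1, so r = (1 ± 1)/2.
Solving: r_1 = 1, r_2 = 0.

indicial: r^2 - 1 r = 0; roots r_1 = 1, r_2 = 0


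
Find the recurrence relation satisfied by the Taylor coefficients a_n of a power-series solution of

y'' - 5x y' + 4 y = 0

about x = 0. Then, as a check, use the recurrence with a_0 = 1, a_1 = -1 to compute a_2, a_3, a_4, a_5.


Substitute y = sum_n a_n x^n.
y''(x) has coefficient (n+2)(n+1) a_{n+2} at x^n;
-5 x y'(x) has coefficient -5 n a_n at x^n (shift);
4 y(x) has coefficient 4 a_n at x^n.
Matching x^n: (n+2)(n+1) a_{n+2} + (-5n + 4) a_n = 0.
Thus a_{n+2} = (5n - 4) / ((n+1)(n+2)) * a_n.

Check with a_0 = 1, a_1 = -1 (apply the recurrence for n = 0, 1, 2, 3): a_0 = 1, a_1 = -1, a_2 = -2, a_3 = -1/6, a_4 = -1, a_5 = -11/120.

a_(n+2) = (5n - 4) / ((n+1)(n+2)) * a_n; check: a_0 = 1, a_1 = -1, a_2 = -2, a_3 = -1/6, a_4 = -1, a_5 = -11/120


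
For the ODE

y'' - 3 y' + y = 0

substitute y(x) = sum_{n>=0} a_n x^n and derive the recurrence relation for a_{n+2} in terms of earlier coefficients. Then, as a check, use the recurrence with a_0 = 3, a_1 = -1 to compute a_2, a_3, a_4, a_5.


Substitute y = sum_n a_n x^n.
y''(x) has coefficient (n+2)(n+1) a_{n+2} at x^n;
-3 y'(x) has coefficient -3 (n+1) a_{n+1} at x^n;
y(x) has coefficient 1 a_n at x^n.
Matching x^n: (n+2)(n+1) a_{n+2} - 3 (n+1) a_{n+1} + 1 a_n = 0.
Thus a_{n+2} = [3 (n+1) a_{n+1} - 1 a_n] / ((n+1)(n+2)).

Check with a_0 = 3, a_1 = -1 (apply the recurrence for n = 0, 1, 2, 3): a_0 = 3, a_1 = -1, a_2 = -3, a_3 = -17/6, a_4 = -15/8, a_5 = -59/60.

a_(n+2) = [3 (n+1) a_(n+1) - 1 a_n] / ((n+1)(n+2)); check: a_0 = 3, a_1 = -1, a_2 = -3, a_3 = -17/6, a_4 = -15/8, a_5 = -59/60


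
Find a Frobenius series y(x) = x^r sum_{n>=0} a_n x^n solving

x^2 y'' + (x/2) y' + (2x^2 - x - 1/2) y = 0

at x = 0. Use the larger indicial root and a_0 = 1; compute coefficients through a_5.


Write in Frobenius form y'' + (p(x)/x) y' + (q(x)/x^2) y = 0:
  p(x) = 1/2,  q(x) = 2x^2 - x - 1/2.
Indicial equation: r(r-1) + (1/2) r + (-1/2) = 0 -> roots r_1 = 1, r_2 = -1/2.
Take r = r_1 = 1. Let y(x) = x^r sum_{n>=0} a_n x^n with a_0 = 1.
Substitute y = x^r sum a_n x^n and match x^{r+n}. The recurrence is
  D(n) a_n - 1 a_{n-1} + 2 a_{n-2} = 0,  where D(n) = (r+n)(r+n-1) + (1/2)(r+n) + (-1/2).
  a_n = [1 a_{n-1} - 2 a_{n-2}] / D(n).
Since the indicial polynomial factors as (r - r_1)(r - r_2), D(n) = (r_1 + n - r_1)(r_1 + n - r_2) = n(n + 3/2).
Evaluating step by step (a_0 = 1):
  n = 1: D(1) = 1(1 + 3/2) = 5/2; numerator = 1(1) = 1; a_1 = (1)/(5/2) = 2/5
  n = 2: D(2) = 2(2 + 3/2) = 7; numerator = 1(2/5) - 2(1) = -8/5; a_2 = (-8/5)/(7) = -8/35
  n = 3: D(3) = 3(3 + 3/2) = 27/2; numerator = 1(-8/35) - 2(2/5) = -36/35; a_3 = (-36/35)/(27/2) = -8/105
  n = 4: D(4) = 4(4 + 3/2) = 22; numerator = 1(-8/105) - 2(-8/35) = 8/21; a_4 = (8/21)/(22) = 4/231
  n = 5: D(5) = 5(5 + 3/2) = 65/2; numerator = 1(4/231) - 2(-8/105) = 28/165; a_5 = (28/165)/(65/2) = 56/10725

r = 1; a_0 = 1; a_1 = 2/5; a_2 = -8/35; a_3 = -8/105; a_4 = 4/231; a_5 = 56/10725


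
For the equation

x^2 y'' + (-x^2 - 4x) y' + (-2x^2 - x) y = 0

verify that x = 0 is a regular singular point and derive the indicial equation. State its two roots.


Divide by x^2 to reach normal form y'' + P_1(x) y' + P_2(x) y = 0 with P_1(x) = -1 - 4/x and P_2(x) = -2 - 1/x.
x = 0 is a singular point because the y'-coefficient -1 - 4/x has a pole at x = 0 and the y-coefficient -2 - 1/x has a pole at x = 0.
It is a regular singular point because x P_1(x) = p(x) = -x - 4 and x^2 P_2(x) = q(x) = -2x^2 - x are polynomials, hence analytic at x = 0.
p(0) = -4,  q(0) = 0.
Indicial equation: r(r-1) + p(0) r + q(0) = 0, i.e. r^2 + (p(0) - 1) r + q(0) = 0, i.e. r^2 - 5 r = 0.
Discriminant: (-5)^2 - 4(0) = 25, so r = (5 ± 5)/2.
Solving: r_1 = 5, r_2 = 0.

indicial: r^2 - 5 r = 0; roots r_1 = 5, r_2 = 0


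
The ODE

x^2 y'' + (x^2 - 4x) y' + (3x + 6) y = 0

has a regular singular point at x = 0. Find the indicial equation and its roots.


Divide by x^2 to reach normal form y'' + P_1(x) y' + P_2(x) y = 0 with P_1(x) = 1 - 4/x and P_2(x) = 3/x + 6/x^2.
x = 0 is a singular point because the y'-coefficient 1 - 4/x has a pole at x = 0 and the y-coefficient 3/x + 6/x^2 has a pole at x = 0.
It is a regular singular point because x P_1(x) = p(x) = x - 4 and x^2 P_2(x) = q(x) = 3x + 6 are polynomials, hence analytic at x = 0.
p(0) = -4,  q(0) = 6.
Indicial equation: r(r-1) + p(0) r + q(0) = 0, i.e. r^2 + (p(0) - 1) r + q(0) = 0, i.e. r^2 - 5 r + 6 = 0.
Discriminant: (-5)^2 - 4(6) = 1, so r = (5 ± 1)/2.
Solving: r_1 = 3, r_2 = 2.

indicial: r^2 - 5 r + 6 = 0; roots r_1 = 3, r_2 = 2


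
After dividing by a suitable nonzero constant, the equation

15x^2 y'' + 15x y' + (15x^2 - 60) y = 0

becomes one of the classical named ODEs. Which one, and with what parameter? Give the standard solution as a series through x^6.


All three coefficients share the factor 15; dividing through by 15 gives  x^2 y'' + x y' + (x^2 - 4) y = 0.
This matches the Bessel equation x^2 y'' + x y' + (x^2 - nu^2) y = 0 with nu^2 = 4, so nu = 2; the solution bounded at x = 0 is J_2(x).
Frobenius at x = 0: indicial roots ±nu; for r = nu the recurrence k(k + 2nu) c_k = -c_{k-2} gives the standard series J_nu(x) = sum_{k>=0} (-1)^k / (k! (k+nu)!) (x/2)^(2k+nu). Evaluate the first 3 terms:
  k = 0: (-1)^0 / (0! * 2! * 2^2) x^2 = 1/(1*2*4) x^2 = (1/8) x^2
  k = 1: (-1)^1 / (1! * 3! * 2^4) x^4 = -1/(1*6*16) x^4 = (-1/96) x^4
  k = 2: (-1)^2 / (2! * 4! * 2^6) x^6 = 1/(2*24*64) x^6 = (1/3072) x^6
Hence J_2(x) = x^6/3072 - x^4/96 + x^2/8 + ....

J_2(x); series = x^6/3072 - x^4/96 + x^2/8


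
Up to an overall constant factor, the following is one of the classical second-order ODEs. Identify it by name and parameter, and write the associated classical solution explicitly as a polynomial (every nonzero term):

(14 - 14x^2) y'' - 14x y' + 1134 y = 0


All three coefficients share the factor 14; dividing through by 14 gives  (1 - x^2) y'' - x y' + 81 y = 0.
This matches the Chebyshev equation (1 - x^2) y'' - x y' + n^2 y = 0 (note the -x y' term, not -2x y') with n^2 = 81, so n = 9; the polynomial solution is T_9(x).
With y = sum_k a_k x^k, matching x^k gives (k+2)(k+1) a_{k+2} = (k^2 - n^2) a_k = (k - 9)(k + 9) a_k. The right side vanishes at k = 9, so the series with the parity of 9 terminates at degree 9.
Standard normalization: leading coefficient of T_n is 2^(n-1), so a_9 = 2^8 = 256. Work downward with a_k = (k+1)(k+2) a_{k+2} / ((k - 9)(k + 9)):
  a_7 = (8)(9)(256) / ((7 - 9)(7 + 9)) = 18432/(-32) = -576
  a_5 = (6)(7)(-576) / ((5 - 9)(5 + 9)) = -24192/(-56) = 432
  a_3 = (4)(5)(432) / ((3 - 9)(3 + 9)) = 8640/(-72) = -120
  a_1 = (2)(3)(-120) / ((1 - 9)(1 + 9)) = -720/(-80) = 9
Hence T_9(x) = 256 x^9 - 576 x^7 + 432 x^5 - 120 x^3 + 9 x.

T_9(x); series = 256 x^9 - 576 x^7 + 432 x^5 - 120 x^3 + 9 x


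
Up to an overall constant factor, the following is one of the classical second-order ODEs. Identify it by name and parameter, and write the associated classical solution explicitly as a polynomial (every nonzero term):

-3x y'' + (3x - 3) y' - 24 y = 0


All three coefficients share the factor -3; dividing through by -3 gives  x y'' + (1 - x) y' + 8 y = 0.
This matches the Laguerre equation x y'' + (1 - x) y' + n y = 0 with n = 8; the polynomial solution is L_8(x).
With y = sum_k a_k x^k, matching x^k gives (k+1)k a_{k+1} + (k+1) a_{k+1} - k a_k + n a_k = 0, i.e. (k+1)^2 a_{k+1} = (k - n) a_k = (k - 8) a_k. The right side vanishes at k = 8, so the series terminates at degree 8.
Standard normalization L_n(0) = 1 gives a_0 = 1. Work upward with a_{k+1} = (k - 8) a_k / (k+1)^2:
  a_1 = (0 - 8)(1) / 1^2 = -8/1 = -8
  a_2 = (1 - 8)(-8) / 2^2 = 56/4 = 14
  a_3 = (2 - 8)(14) / 3^2 = -84/9 = -28/3
  a_4 = (3 - 8)(-28/3) / 4^2 = (140/3)/16 = 35/12
  a_5 = (4 - 8)(35/12) / 5^2 = (-35/3)/25 = -7/15
  a_6 = (5 - 8)(-7/15) / 6^2 = (7/5)/36 = 7/180
  a_7 = (6 - 8)(7/180) / 7^2 = (-7/90)/49 = -1/630
  a_8 = (7 - 8)(-1/630) / 8^2 = (1/630)/64 = 1/40320
Hence L_8(x) = x^8/40320 - x^7/630 + 7 x^6/180 - 7 x^5/15 + 35 x^4/12 - 28 x^3/3 + 14 x^2 - 8 x + 1.

L_8(x); series = x^8/40320 - x^7/630 + 7 x^6/180 - 7 x^5/15 + 35 x^4/12 - 28 x^3/3 + 14 x^2 - 8 x + 1


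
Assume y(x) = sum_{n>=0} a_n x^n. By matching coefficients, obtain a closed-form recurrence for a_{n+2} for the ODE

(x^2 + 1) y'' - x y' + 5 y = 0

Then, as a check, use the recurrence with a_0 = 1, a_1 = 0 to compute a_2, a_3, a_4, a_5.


Substitute y = sum_n a_n x^n.
(1 + 1 x^2) y'' contributes (n+2)(n+1) a_{n+2} + n(n-1) a_n at x^n.
-x y'(x) contributes -n a_n at x^n.
5 y(x) contributes 5 a_n at x^n.
Matching x^n: (n+2)(n+1) a_{n+2} + (n(n-1) - n + 5) a_n = 0.
Thus a_{n+2} = (-n(n-1) + n - 5) / ((n+1)(n+2)) * a_n.

Check with a_0 = 1, a_1 = 0 (apply the recurrence for n = 0, 1, 2, 3): a_0 = 1, a_1 = 0, a_2 = -5/2, a_3 = 0, a_4 = 25/24, a_5 = 0.

a_(n+2) = (-n(n-1) + n - 5) / ((n+1)(n+2)) * a_n; check: a_0 = 1, a_1 = 0, a_2 = -5/2, a_3 = 0, a_4 = 25/24, a_5 = 0


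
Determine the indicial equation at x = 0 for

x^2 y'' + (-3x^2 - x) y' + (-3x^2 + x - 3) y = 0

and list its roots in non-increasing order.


Divide by x^2 to reach normal form y'' + P_1(x) y' + P_2(x) y = 0 with P_1(x) = -3 - 1/x and P_2(x) = -3 + 1/x - 3/x^2.
x = 0 is a singular point because the y'-coefficient -3 - 1/x has a pole at x = 0 and the y-coefficient -3 + 1/x - 3/x^2 has a pole at x = 0.
It is a regular singular point because x P_1(x) = p(x) = -3x - 1 and x^2 P_2(x) = q(x) = -3x^2 + x - 3 are polynomials, hence analytic at x = 0.
p(0) = -1,  q(0) = -3.
Indicial equation: r(r-1) + p(0) r + q(0) = 0, i.e. r^2 + (p(0) - 1) r + q(0) = 0, i.e. r^2 - 2 r - 3 = 0.
Discriminant: (-2)^2 - 4(-3) = 16, so r = (2 ± 4)/2.
Solving: r_1 = 3, r_2 = -1.

indicial: r^2 - 2 r - 3 = 0; roots r_1 = 3, r_2 = -1


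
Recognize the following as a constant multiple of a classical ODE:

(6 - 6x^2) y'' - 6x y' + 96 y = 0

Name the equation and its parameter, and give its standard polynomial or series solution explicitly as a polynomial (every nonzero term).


All three coefficients share the factor 6; dividing through by 6 gives  (1 - x^2) y'' - x y' + 16 y = 0.
This matches the Chebyshev equation (1 - x^2) y'' - x y' + n^2 y = 0 (note the -x y' term, not -2x y') with n^2 = 16, so n = 4; the polynomial solution is T_4(x).
With y = sum_k a_k x^k, matching x^k gives (k+2)(k+1) a_{k+2} = (k^2 - n^2) a_k = (k - 4)(k + 4) a_k. The right side vanishes at k = 4, so the series with the parity of 4 terminates at degree 4.
Standard normalization: leading coefficient of T_n is 2^(n-1), so a_4 = 2^3 = 8. Work downward with a_k = (k+1)(k+2) a_{k+2} / ((k - 4)(k + 4)):
  a_2 = (3)(4)(8) / ((2 - 4)(2 + 4)) = 96/(-12) = -8
  a_0 = (1)(2)(-8) / ((0 - 4)(0 + 4)) = -16/(-16) = 1
Hence T_4(x) = 8 x^4 - 8 x^2 + 1.

T_4(x); series = 8 x^4 - 8 x^2 + 1


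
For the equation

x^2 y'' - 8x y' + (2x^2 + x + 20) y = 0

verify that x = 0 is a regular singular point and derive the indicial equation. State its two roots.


Divide by x^2 to reach normal form y'' + P_1(x) y' + P_2(x) y = 0 with P_1(x) = -8/x and P_2(x) = 2 + 1/x + 20/x^2.
x = 0 is a singular point because the y'-coefficient -8/x has a pole at x = 0 and the y-coefficient 2 + 1/x + 20/x^2 has a pole at x = 0.
It is a regular singular point because x P_1(x) = p(x) = -8 and x^2 P_2(x) = q(x) = 2x^2 + x + 20 are polynomials, hence analytic at x = 0.
p(0) = -8,  q(0) = 20.
Indicial equation: r(r-1) + p(0) r + q(0) = 0, i.e. r^2 + (p(0) - 1) r + q(0) = 0, i.e. r^2 - 9 r + 20 = 0.
Discriminant: (-9)^2 - 4(20) = 1, so r = (9 ± 1)/2.
Solving: r_1 = 5, r_2 = 4.

indicial: r^2 - 9 r + 20 = 0; roots r_1 = 5, r_2 = 4


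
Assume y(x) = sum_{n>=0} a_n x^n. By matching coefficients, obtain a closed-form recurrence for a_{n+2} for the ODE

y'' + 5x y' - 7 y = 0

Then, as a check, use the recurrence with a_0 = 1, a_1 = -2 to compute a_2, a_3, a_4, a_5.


Substitute y = sum_n a_n x^n.
y''(x) has coefficient (n+2)(n+1) a_{n+2} at x^n;
5 x y'(x) has coefficient 5 n a_n at x^n (shift);
-7 y(x) has coefficient -7 a_n at x^n.
Matching x^n: (n+2)(n+1) a_{n+2} + (5n - 7) a_n = 0.
Thus a_{n+2} = (-5n + 7) / ((n+1)(n+2)) * a_n.

Check with a_0 = 1, a_1 = -2 (apply the recurrence for n = 0, 1, 2, 3): a_0 = 1, a_1 = -2, a_2 = 7/2, a_3 = -2/3, a_4 = -7/8, a_5 = 4/15.

a_(n+2) = (-5n + 7) / ((n+1)(n+2)) * a_n; check: a_0 = 1, a_1 = -2, a_2 = 7/2, a_3 = -2/3, a_4 = -7/8, a_5 = 4/15


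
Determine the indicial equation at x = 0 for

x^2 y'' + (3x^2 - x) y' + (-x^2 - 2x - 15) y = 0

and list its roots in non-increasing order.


Divide by x^2 to reach normal form y'' + P_1(x) y' + P_2(x) y = 0 with P_1(x) = 3 - 1/x and P_2(x) = -1 - 2/x - 15/x^2.
x = 0 is a singular point because the y'-coefficient 3 - 1/x has a pole at x = 0 and the y-coefficient -1 - 2/x - 15/x^2 has a pole at x = 0.
It is a regular singular point because x P_1(x) = p(x) = 3x - 1 and x^2 P_2(x) = q(x) = -x^2 - 2x - 15 are polynomials, hence analytic at x = 0.
p(0) = -1,  q(0) = -15.
Indicial equation: r(r-1) + p(0) r + q(0) = 0, i.e. r^2 + (p(0) - 1) r + q(0) = 0, i.e. r^2 - 2 r - 15 = 0.
Discriminant: (-2)^2 - 4(-15) = 64, so r = (2 ± 8)/2.
Solving: r_1 = 5, r_2 = -3.

indicial: r^2 - 2 r - 15 = 0; roots r_1 = 5, r_2 = -3


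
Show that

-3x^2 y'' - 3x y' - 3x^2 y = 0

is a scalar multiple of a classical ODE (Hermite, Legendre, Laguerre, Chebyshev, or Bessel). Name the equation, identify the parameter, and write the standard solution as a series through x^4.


All three coefficients share the factor -3; dividing through by -3 gives  x^2 y'' + x y' + x^2 y = 0.
This matches the Bessel equation x^2 y'' + x y' + (x^2 - nu^2) y = 0 with nu^2 = 0, so nu = 0; the solution bounded at x = 0 is J_0(x).
Frobenius at x = 0: indicial roots ±nu; for r = nu the recurrence k(k + 2nu) c_k = -c_{k-2} gives the standard series J_nu(x) = sum_{k>=0} (-1)^k / (k! (k+nu)!) (x/2)^(2k+nu). Evaluate the first 3 terms:
  k = 0: (-1)^0 / (0! * 0! * 2^0) x^0 = 1/(1*1*1) x^0 = (1) x^0
  k = 1: (-1)^1 / (1! * 1! * 2^2) x^2 = -1/(1*1*4) x^2 = (-1/4) x^2
  k = 2: (-1)^2 / (2! * 2! * 2^4) x^4 = 1/(2*2*16) x^4 = (1/64) x^4
Hence J_0(x) = x^4/64 - x^2/4 + 1 + ....

J_0(x); series = x^4/64 - x^2/4 + 1
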